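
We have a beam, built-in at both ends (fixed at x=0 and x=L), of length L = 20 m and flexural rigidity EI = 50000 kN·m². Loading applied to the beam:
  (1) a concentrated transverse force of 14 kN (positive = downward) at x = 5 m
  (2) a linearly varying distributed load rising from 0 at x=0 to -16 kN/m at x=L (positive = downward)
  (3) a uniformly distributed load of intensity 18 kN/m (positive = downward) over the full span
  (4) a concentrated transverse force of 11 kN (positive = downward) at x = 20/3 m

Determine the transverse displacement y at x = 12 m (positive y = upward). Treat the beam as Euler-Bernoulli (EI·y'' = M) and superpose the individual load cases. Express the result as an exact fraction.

Load 1 — point force P=14 kN at a=5 m (b=L-a=15):
  y_1 = -Pa²(L-x)²(3bL-(3b+a)(L-x))/(6L³EI)  [x>a] = -14·5²·(20-12)²·(3·15·20-(3·15+5)·(20-12))/(6·20³·50000) = -7/1500 m
Load 2 — triangular load w₀=-16 kN/m (0→w₀ over full span):
  y_2 = -w₀x²(L-x)²(x+2L)/(120LEI) = -(-16)·12²·(20-12)²·(12+2·20)/(120·20·50000) = 4992/78125 m
Load 3 — uniform load w=18 kN/m over full span:
  y_3 = -wx²(L-x)²/(24EI) = -18·12²·(20-12)²/(24·50000) = -432/3125 m
Load 4 — point force P=11 kN at a=20/3 m (b=L-a=40/3):
  y_4 = -Pa²(L-x)²(3bL-(3b+a)(L-x))/(6L³EI)  [x>a] = -11·(20/3)²·(20-12)²·(3·(40/3)·20-(3·(40/3)+(20/3))·(20-12))/(6·20³·50000) = -1408/253125 m
Superposition: y = Σ y_i = -2140717/25312500 m ≈ -0.084572 m

y(12) = -2140717/25312500 m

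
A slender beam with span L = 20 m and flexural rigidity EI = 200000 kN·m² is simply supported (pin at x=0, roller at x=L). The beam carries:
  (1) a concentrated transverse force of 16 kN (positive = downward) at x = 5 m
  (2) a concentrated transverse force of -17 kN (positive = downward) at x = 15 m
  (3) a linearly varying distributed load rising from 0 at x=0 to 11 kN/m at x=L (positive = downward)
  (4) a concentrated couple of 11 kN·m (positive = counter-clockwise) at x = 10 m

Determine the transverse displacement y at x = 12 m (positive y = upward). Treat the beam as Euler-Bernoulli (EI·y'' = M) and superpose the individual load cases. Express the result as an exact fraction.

y(12) = -539129/10000000 m

Load 1 — point force P=16 kN at a=5 m (b=L-a=15):
  y_1 = -Pa(L-x)(2Lx-a²-x²)/(6LEI)  [x>a] = -16·5·(20-12)·(2·20·12-5²-12²)/(6·20·200000) = -311/37500 m
Load 2 — point force P=-17 kN at a=15 m (b=L-a=5):
  y_2 = -Pbx(L²-b²-x²)/(6LEI)  [x≤a] = -(-17)·5·12·(20²-5²-12²)/(6·20·200000) = 3927/400000 m
Load 3 — triangular load w₀=11 kN/m (0→w₀ over full span):
  y_3 = -w₀x(7L⁴-10L²x²+3x⁴)/(360LEI) = -11·12·(7·20⁴-10·20²·12²+3·12⁴)/(360·20·200000) = -13024/234375 m
Load 4 — applied couple M₀=11 kN·m at a=10 m (b=L-a=10):
  y_4 = (M₀x³/(6L)-M₀(x-a)²/2+C₁x)/EI  [x>a] with C₁=M₀(3b²-L²)/(6L)=-55/6 = (11·12³/(6·20)-11·(12-10)²/2+(-55/6)·12)/200000 = 33/250000 m
Superposition: y = Σ y_i = -539129/10000000 m ≈ -0.053913 m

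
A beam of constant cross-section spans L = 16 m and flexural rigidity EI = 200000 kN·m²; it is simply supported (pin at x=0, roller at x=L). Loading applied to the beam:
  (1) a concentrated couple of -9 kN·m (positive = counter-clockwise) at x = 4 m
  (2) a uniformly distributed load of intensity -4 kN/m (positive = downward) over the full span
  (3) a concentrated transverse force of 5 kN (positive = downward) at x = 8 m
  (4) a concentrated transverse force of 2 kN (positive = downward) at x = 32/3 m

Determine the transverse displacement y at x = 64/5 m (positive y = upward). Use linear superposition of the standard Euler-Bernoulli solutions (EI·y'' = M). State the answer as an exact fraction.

y(64/5) = 10325717/1265625000 m

Load 1 — applied couple M₀=-9 kN·m at a=4 m (b=L-a=12):
  y_1 = (M₀x³/(6L)-M₀(x-a)²/2+C₁x)/EI  [x>a] with C₁=M₀(3b²-L²)/(6L)=-33/2 = ((-9)·(64/5)³/(6·16)-(-9)·((64/5)-4)²/2+(-33/2)·(64/5))/200000 = -927/3125000 m
Load 2 — uniform load w=-4 kN/m over full span:
  y_2 = -wx(L³-2Lx²+x³)/(24EI) = -(-4)·(64/5)·(16³-2·16·(64/5)²+(64/5)³)/(24·200000) = 59392/5859375 m
Load 3 — point force P=5 kN at a=8 m (b=L-a=8):
  y_3 = -Pa(L-x)(2Lx-a²-x²)/(6LEI)  [x>a] = -5·8·(16-(64/5))·(2·16·(64/5)-8²-(64/5)²)/(6·16·200000) = -284/234375 m
Load 4 — point force P=2 kN at a=32/3 m (b=L-a=16/3):
  y_4 = -Pa(L-x)(2Lx-a²-x²)/(6LEI)  [x>a] = -2·(32/3)·(16-(64/5))·(2·16·(64/5)-(32/3)²-(64/5)²)/(6·16·200000) = -14848/31640625 m
Superposition: y = Σ y_i = 10325717/1265625000 m ≈ 0.008159 m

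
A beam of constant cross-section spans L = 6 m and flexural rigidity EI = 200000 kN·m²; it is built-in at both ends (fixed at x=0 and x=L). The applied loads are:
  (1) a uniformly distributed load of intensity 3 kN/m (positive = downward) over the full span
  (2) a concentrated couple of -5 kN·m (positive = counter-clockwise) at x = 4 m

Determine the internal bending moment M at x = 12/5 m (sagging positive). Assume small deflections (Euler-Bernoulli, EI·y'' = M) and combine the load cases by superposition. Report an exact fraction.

M(12/5) = 74/25 kN·m

Load 1 — uniform load w=3 kN/m over full span:
  M_1 = wLx/2 - wL²/12 - wx²/2 = 3·6·(12/5)/2 - 3·6²/12 - 3·(12/5)²/2 = 99/25 kN·m
Load 2 — applied couple M₀=-5 kN·m at a=4 m (b=L-a=2):
  M_2 = R_Ax - M_A  [x≤a] with R_A=-10/9, M_A=-5/3 = (-10/9)·(12/5) - (-5/3) = -1 kN·m
Superposition: M = Σ M_i = 74/25 kN·m ≈ 2.960000 kN·m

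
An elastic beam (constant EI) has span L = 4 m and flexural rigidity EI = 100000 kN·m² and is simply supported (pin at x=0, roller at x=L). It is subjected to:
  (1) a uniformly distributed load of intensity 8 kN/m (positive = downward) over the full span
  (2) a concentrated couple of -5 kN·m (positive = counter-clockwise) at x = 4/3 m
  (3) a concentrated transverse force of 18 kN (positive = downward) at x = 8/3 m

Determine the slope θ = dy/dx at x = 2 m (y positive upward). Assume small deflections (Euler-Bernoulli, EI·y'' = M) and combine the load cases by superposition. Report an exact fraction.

Load 1 — uniform load w=8 kN/m over full span:
  θ_1 = -w(L³-6Lx²+4x³)/(24EI) = -8·(4³-6·4·2²+4·2³)/(24·100000) = 0 rad
Load 2 — applied couple M₀=-5 kN·m at a=4/3 m (b=L-a=8/3):
  θ_2 = (M₀x²/(2L)-M₀(x-a)+C₁)/EI  [x>a] with C₁=M₀(3b²-L²)/(6L)=-10/9 = ((-5)·2²/(2·4)-(-5)·(2-(4/3))+(-10/9))/100000 = -1/360000 rad
Load 3 — point force P=18 kN at a=8/3 m (b=L-a=4/3):
  θ_3 = -Pb(L²-b²-3x²)/(6LEI)  [x≤a] = -18·(4/3)·(4²-(4/3)²-3·2²)/(6·4·100000) = -1/45000 rad
Superposition: θ = Σ θ_i = -1/40000 rad ≈ -0.000025 rad

θ(2) = -1/40000 rad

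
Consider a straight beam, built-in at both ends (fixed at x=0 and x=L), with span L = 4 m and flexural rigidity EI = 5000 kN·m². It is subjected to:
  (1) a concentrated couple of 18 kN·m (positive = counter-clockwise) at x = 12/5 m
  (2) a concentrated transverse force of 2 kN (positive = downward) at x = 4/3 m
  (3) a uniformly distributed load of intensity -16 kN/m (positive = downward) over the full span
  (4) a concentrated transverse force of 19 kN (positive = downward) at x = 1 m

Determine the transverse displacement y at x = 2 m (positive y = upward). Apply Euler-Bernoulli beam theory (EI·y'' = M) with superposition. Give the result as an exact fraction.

y(2) = 16711/20250000 m

Load 1 — applied couple M₀=18 kN·m at a=12/5 m (b=L-a=8/5):
  y_1 = (R_Ax³/6 - M_Ax²/2)/EI  [x≤a] with R_A=162/25, M_A=144/25 = ((162/25)·2³/6 - (144/25)·2²/2)/5000 = -9/15625 m
Load 2 — point force P=2 kN at a=4/3 m (b=L-a=8/3):
  y_2 = -Pa²(L-x)²(3bL-(3b+a)(L-x))/(6L³EI)  [x>a] = -2·(4/3)²·(4-2)²·(3·(8/3)·4-(3·(8/3)+(4/3))·(4-2))/(6·4³·5000) = -1/10125 m
Load 3 — uniform load w=-16 kN/m over full span:
  y_3 = -wx²(L-x)²/(24EI) = -(-16)·2²·(4-2)²/(24·5000) = 4/1875 m
Load 4 — point force P=19 kN at a=1 m (b=L-a=3):
  y_4 = -Pa²(L-x)²(3bL-(3b+a)(L-x))/(6L³EI)  [x>a] = -19·1²·(4-2)²·(3·3·4-(3·3+1)·(4-2))/(6·4³·5000) = -19/30000 m
Superposition: y = Σ y_i = 16711/20250000 m ≈ 0.000825 m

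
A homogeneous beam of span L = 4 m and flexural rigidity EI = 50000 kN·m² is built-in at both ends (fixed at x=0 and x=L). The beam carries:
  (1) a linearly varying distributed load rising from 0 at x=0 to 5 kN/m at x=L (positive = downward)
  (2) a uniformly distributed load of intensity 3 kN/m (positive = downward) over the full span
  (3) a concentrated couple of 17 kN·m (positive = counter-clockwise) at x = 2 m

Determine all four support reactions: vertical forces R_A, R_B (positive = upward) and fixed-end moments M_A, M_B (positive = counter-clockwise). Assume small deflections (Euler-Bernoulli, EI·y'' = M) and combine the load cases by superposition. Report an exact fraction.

Load 1 — triangular load w₀=5 kN/m (0→w₀ over full span):
  R_A = 3w₀L/20 = 3·5·4/20 = 3 kN
  M_A = w₀L²/30 = 5·4²/30 = 8/3 kN·m
  R_B = 7w₀L/20 = 7·5·4/20 = 7 kN
  M_B = -w₀L²/20 = -5·4²/20 = -4 kN·m
Load 2 — uniform load w=3 kN/m over full span:
  R_A = wL/2 = 3·4/2 = 6 kN
  M_A = wL²/12 = 3·4²/12 = 4 kN·m
  R_B = wL/2 = 3·4/2 = 6 kN
  M_B = -wL²/12 = -3·4²/12 = -4 kN·m
Load 3 — applied couple M₀=17 kN·m at a=2 m (b=L-a=2):
  R_A = 6M₀ab/L³ = 6·17·2·2/4³ = 51/8 kN
  M_A = M₀b(2a-b)/L² = 17·2·(2·2-2)/4² = 17/4 kN·m
  R_B = -6M₀ab/L³ = -6·17·2·2/4³ = -51/8 kN
  M_B = M₀a(2b-a)/L² = 17·2·(2·2-2)/4² = 17/4 kN·m
Superposition: R_A = 123/8 kN, M_A = 131/12 kN·m, R_B = 53/8 kN, M_B = -15/4 kN·m

R_A = 123/8 kN, M_A = 131/12 kN·m, R_B = 53/8 kN, M_B = -15/4 kN·m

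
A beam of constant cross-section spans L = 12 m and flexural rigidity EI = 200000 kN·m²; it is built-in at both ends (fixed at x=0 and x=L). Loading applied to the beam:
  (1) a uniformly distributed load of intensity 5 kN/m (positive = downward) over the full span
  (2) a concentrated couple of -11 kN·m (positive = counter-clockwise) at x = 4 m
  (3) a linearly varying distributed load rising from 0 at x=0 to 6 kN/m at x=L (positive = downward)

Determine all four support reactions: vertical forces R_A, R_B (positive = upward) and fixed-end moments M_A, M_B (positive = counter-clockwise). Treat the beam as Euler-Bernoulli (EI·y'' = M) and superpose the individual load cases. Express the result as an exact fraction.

Load 1 — uniform load w=5 kN/m over full span:
  R_A = wL/2 = 5·12/2 = 30 kN
  M_A = wL²/12 = 5·12²/12 = 60 kN·m
  R_B = wL/2 = 5·12/2 = 30 kN
  M_B = -wL²/12 = -5·12²/12 = -60 kN·m
Load 2 — applied couple M₀=-11 kN·m at a=4 m (b=L-a=8):
  R_A = 6M₀ab/L³ = 6·(-11)·4·8/12³ = -11/9 kN
  M_A = M₀b(2a-b)/L² = (-11)·8·(2·4-8)/12² = 0 kN·m
  R_B = -6M₀ab/L³ = -6·(-11)·4·8/12³ = 11/9 kN
  M_B = M₀a(2b-a)/L² = (-11)·4·(2·8-4)/12² = -11/3 kN·m
Load 3 — triangular load w₀=6 kN/m (0→w₀ over full span):
  R_A = 3w₀L/20 = 3·6·12/20 = 54/5 kN
  M_A = w₀L²/30 = 6·12²/30 = 144/5 kN·m
  R_B = 7w₀L/20 = 7·6·12/20 = 126/5 kN
  M_B = -w₀L²/20 = -6·12²/20 = -216/5 kN·m
Superposition: R_A = 1781/45 kN, M_A = 444/5 kN·m, R_B = 2539/45 kN, M_B = -1603/15 kN·m

R_A = 1781/45 kN, M_A = 444/5 kN·m, R_B = 2539/45 kN, M_B = -1603/15 kN·m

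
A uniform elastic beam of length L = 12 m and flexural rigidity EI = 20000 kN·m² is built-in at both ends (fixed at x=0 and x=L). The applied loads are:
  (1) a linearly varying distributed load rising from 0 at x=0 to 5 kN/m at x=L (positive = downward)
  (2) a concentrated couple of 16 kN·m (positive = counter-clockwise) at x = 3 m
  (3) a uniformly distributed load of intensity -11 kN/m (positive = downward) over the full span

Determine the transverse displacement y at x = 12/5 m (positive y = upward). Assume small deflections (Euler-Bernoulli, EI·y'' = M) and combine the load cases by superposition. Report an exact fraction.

y(12/5) = 80757/7812500 m

Load 1 — triangular load w₀=5 kN/m (0→w₀ over full span):
  y_1 = -w₀x²(L-x)²(x+2L)/(120LEI) = -5·(12/5)²·(12-(12/5))²·((12/5)+2·12)/(120·12·20000) = -4752/1953125 m
Load 2 — applied couple M₀=16 kN·m at a=3 m (b=L-a=9):
  y_2 = (R_Ax³/6 - M_Ax²/2)/EI  [x≤a] with R_A=3/2, M_A=-3 = ((3/2)·(12/5)³/6 - (-3)·(12/5)²/2)/20000 = 189/312500 m
Load 3 — uniform load w=-11 kN/m over full span:
  y_3 = -wx²(L-x)²/(24EI) = -(-11)·(12/5)²·(12-(12/5))²/(24·20000) = 4752/390625 m
Superposition: y = Σ y_i = 80757/7812500 m ≈ 0.010337 m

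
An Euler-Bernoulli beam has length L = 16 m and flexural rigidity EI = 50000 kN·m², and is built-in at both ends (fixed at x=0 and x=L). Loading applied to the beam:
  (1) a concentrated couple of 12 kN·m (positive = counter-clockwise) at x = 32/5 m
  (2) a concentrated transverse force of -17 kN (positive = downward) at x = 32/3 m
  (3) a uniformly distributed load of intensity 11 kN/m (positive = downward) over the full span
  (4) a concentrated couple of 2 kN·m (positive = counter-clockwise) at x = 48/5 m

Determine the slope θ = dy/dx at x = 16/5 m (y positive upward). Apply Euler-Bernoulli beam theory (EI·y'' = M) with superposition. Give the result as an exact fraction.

θ(16/5) = -336176/52734375 rad

Load 1 — applied couple M₀=12 kN·m at a=32/5 m (b=L-a=48/5):
  θ_1 = (R_Ax²/2 - M_Ax)/EI  [x≤a] with R_A=27/25, M_A=36/25 = ((27/25)·(16/5)²/2 - (36/25)·(16/5))/50000 = 36/1953125 rad
Load 2 — point force P=-17 kN at a=32/3 m (b=L-a=16/3):
  θ_2 = -Pb²x(2aL-(3a+b)x)/(2L³EI)  [x≤a] = -(-17)·(16/3)²·(16/5)·(2·(32/3)·16-(3·(32/3)+(16/3))·(16/5))/(2·16³·50000) = 1768/2109375 rad
Load 3 — uniform load w=11 kN/m over full span:
  θ_3 = -wx(L-x)(L-2x)/(12EI) = -11·(16/5)·(16-(16/5))·(16-2·(16/5))/(12·50000) = -2816/390625 rad
Load 4 — applied couple M₀=2 kN·m at a=48/5 m (b=L-a=32/5):
  θ_4 = (R_Ax²/2 - M_Ax)/EI  [x≤a] with R_A=9/50, M_A=16/25 = ((9/50)·(16/5)²/2 - (16/25)·(16/5))/50000 = -44/1953125 rad
Superposition: θ = Σ θ_i = -336176/52734375 rad ≈ -0.006375 rad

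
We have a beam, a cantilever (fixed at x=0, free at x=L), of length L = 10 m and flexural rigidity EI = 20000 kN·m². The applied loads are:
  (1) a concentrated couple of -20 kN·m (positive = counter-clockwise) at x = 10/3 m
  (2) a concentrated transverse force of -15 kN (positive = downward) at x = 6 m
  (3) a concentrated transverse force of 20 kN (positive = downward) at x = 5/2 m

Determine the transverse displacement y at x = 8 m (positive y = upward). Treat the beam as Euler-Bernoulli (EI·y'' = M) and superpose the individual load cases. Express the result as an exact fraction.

Load 1 — applied couple M₀=-20 kN·m at a=10/3 m (b=L-a=20/3):
  y_1 = M₀a(2x-a)/(2EI)  [x>a] = (-20)·(10/3)·(2·8-(10/3))/(2·20000) = -19/900 m
Load 2 — point force P=-15 kN at a=6 m (b=L-a=4):
  y_2 = -Pa²(3x-a)/(6EI)  [x>a] = -(-15)·6²·(3·8-6)/(6·20000) = 81/1000 m
Load 3 — point force P=20 kN at a=5/2 m (b=L-a=15/2):
  y_3 = -Pa²(3x-a)/(6EI)  [x>a] = -20·(5/2)²·(3·8-(5/2))/(6·20000) = -43/1920 m
Superposition: y = Σ y_i = 5399/144000 m ≈ 0.037493 m

y(8) = 5399/144000 m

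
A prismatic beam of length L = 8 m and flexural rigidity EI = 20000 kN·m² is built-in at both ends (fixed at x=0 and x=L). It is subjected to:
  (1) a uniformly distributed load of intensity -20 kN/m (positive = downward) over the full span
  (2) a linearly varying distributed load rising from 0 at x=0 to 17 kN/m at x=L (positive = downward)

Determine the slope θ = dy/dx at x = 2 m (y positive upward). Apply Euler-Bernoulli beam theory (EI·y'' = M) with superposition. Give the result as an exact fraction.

θ(2) = 937/400000 rad

Load 1 — uniform load w=-20 kN/m over full span:
  θ_1 = -wx(L-x)(L-2x)/(12EI) = -(-20)·2·(8-2)·(8-2·2)/(12·20000) = 1/250 rad
Load 2 — triangular load w₀=17 kN/m (0→w₀ over full span):
  θ_2 = -w₀(2x(L-x)(L-2x)(x+2L)+x²(L-x)²)/(120LEI) = -17·(2·2·(8-2)·(8-2·2)·(2+2·8)+2²·(8-2)²)/(120·8·20000) = -663/400000 rad
Superposition: θ = Σ θ_i = 937/400000 rad ≈ 0.002342 rad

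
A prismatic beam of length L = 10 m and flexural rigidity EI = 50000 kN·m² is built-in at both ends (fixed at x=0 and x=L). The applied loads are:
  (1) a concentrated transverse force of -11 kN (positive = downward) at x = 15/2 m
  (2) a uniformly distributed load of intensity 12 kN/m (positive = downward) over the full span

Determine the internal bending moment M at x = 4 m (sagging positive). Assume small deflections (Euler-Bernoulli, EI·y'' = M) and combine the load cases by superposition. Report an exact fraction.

M(4) = 1353/32 kN·m

Load 1 — point force P=-11 kN at a=15/2 m (b=L-a=5/2):
  M_1 = Pb²(3a+b)x/L³ - Pab²/L²  [x≤a] = (-11)·(5/2)²·(3·(15/2)+(5/2))·4/10³ - (-11)·(15/2)·(5/2)²/10² = -55/32 kN·m
Load 2 — uniform load w=12 kN/m over full span:
  M_2 = wLx/2 - wL²/12 - wx²/2 = 12·10·4/2 - 12·10²/12 - 12·4²/2 = 44 kN·m
Superposition: M = Σ M_i = 1353/32 kN·m ≈ 42.281250 kN·m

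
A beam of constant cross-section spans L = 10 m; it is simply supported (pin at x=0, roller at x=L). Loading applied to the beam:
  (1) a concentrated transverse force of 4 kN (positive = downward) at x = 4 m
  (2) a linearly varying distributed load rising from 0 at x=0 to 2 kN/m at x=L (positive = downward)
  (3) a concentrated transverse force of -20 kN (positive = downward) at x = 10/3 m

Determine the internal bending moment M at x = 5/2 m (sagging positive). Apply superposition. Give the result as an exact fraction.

M(5/2) = -937/48 kN·m

Load 1 — point force P=4 kN at a=4 m (b=L-a=6):
  M_1 = Pbx/L  [x≤a] = 4·6·(5/2)/10 = 6 kN·m
Load 2 — triangular load w₀=2 kN/m (0→w₀ over full span):
  M_2 = w₀Lx/6 - w₀x³/(6L) = 2·10·(5/2)/6 - 2·(5/2)³/(6·10) = 125/16 kN·m
Load 3 — point force P=-20 kN at a=10/3 m (b=L-a=20/3):
  M_3 = Pbx/L  [x≤a] = (-20)·(20/3)·(5/2)/10 = -100/3 kN·m
Superposition: M = Σ M_i = -937/48 kN·m ≈ -19.520833 kN·m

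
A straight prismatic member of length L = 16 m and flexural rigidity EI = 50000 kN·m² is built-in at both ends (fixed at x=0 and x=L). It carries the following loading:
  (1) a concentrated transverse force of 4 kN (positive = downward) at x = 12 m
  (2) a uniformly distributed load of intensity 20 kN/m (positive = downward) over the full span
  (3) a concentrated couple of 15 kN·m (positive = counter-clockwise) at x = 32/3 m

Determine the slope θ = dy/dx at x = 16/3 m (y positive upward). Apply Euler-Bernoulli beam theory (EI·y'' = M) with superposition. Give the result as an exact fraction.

θ(16/3) = -2641/253125 rad

Load 1 — point force P=4 kN at a=12 m (b=L-a=4):
  θ_1 = -Pb²x(2aL-(3a+b)x)/(2L³EI)  [x≤a] = -4·4²·(16/3)·(2·12·16-(3·12+4)·(16/3))/(2·16³·50000) = -4/28125 rad
Load 2 — uniform load w=20 kN/m over full span:
  θ_2 = -wx(L-x)(L-2x)/(12EI) = -20·(16/3)·(16-(16/3))·(16-2·(16/3))/(12·50000) = -512/50625 rad
Load 3 — applied couple M₀=15 kN·m at a=32/3 m (b=L-a=16/3):
  θ_3 = (R_Ax²/2 - M_Ax)/EI  [x≤a] with R_A=5/4, M_A=5 = ((5/4)·(16/3)²/2 - 5·(16/3))/50000 = -1/5625 rad
Superposition: θ = Σ θ_i = -2641/253125 rad ≈ -0.010434 rad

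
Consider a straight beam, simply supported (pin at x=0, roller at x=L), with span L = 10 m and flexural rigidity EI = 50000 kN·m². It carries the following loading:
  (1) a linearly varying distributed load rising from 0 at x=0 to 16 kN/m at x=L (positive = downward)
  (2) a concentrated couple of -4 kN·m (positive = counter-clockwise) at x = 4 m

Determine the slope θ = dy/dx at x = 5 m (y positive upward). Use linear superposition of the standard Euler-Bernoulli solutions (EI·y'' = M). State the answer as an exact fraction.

Load 1 — triangular load w₀=16 kN/m (0→w₀ over full span):
  θ_1 = -w₀(7L⁴-30L²x²+15x⁴)/(360LEI) = -16·(7·10⁴-30·10²·5²+15·5⁴)/(360·10·50000) = -7/18000 rad
Load 2 — applied couple M₀=-4 kN·m at a=4 m (b=L-a=6):
  θ_2 = (M₀x²/(2L)-M₀(x-a)+C₁)/EI  [x>a] with C₁=M₀(3b²-L²)/(6L)=-8/15 = ((-4)·5²/(2·10)-(-4)·(5-4)+(-8/15))/50000 = -23/750000 rad
Superposition: θ = Σ θ_i = -59/140625 rad ≈ -0.000420 rad

θ(5) = -59/140625 rad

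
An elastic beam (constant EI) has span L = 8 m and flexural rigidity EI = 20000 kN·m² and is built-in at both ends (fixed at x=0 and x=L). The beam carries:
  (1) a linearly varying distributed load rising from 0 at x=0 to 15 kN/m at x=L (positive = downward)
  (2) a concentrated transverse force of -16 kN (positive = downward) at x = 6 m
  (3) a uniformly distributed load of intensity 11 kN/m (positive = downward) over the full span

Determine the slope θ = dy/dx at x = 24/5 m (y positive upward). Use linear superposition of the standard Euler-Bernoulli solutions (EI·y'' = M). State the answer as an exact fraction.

θ(24/5) = 136/78125 rad

Load 1 — triangular load w₀=15 kN/m (0→w₀ over full span):
  θ_1 = -w₀(2x(L-x)(L-2x)(x+2L)+x²(L-x)²)/(120LEI) = -15·(2·(24/5)·(8-(24/5))·(8-2·(24/5))·((24/5)+2·8)+(24/5)²·(8-(24/5))²)/(120·8·20000) = 48/78125 rad
Load 2 — point force P=-16 kN at a=6 m (b=L-a=2):
  θ_2 = -Pb²x(2aL-(3a+b)x)/(2L³EI)  [x≤a] = -(-16)·2²·(24/5)·(2·6·8-(3·6+2)·(24/5))/(2·8³·20000) = 0 rad
Load 3 — uniform load w=11 kN/m over full span:
  θ_3 = -wx(L-x)(L-2x)/(12EI) = -11·(24/5)·(8-(24/5))·(8-2·(24/5))/(12·20000) = 88/78125 rad
Superposition: θ = Σ θ_i = 136/78125 rad ≈ 0.001741 rad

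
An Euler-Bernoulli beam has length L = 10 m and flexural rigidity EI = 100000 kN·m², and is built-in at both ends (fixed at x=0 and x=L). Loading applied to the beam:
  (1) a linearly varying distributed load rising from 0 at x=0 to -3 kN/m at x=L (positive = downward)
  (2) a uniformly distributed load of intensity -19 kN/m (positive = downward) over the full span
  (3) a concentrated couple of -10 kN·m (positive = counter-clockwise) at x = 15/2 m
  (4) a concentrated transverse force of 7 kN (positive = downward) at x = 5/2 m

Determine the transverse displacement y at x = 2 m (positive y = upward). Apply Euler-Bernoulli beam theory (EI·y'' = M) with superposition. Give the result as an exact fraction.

y(2) = 251621/120000000 m

Load 1 — triangular load w₀=-3 kN/m (0→w₀ over full span):
  y_1 = -w₀x²(L-x)²(x+2L)/(120LEI) = -(-3)·2²·(10-2)²·(2+2·10)/(120·10·100000) = 11/78125 m
Load 2 — uniform load w=-19 kN/m over full span:
  y_2 = -wx²(L-x)²/(24EI) = -(-19)·2²·(10-2)²/(24·100000) = 19/9375 m
Load 3 — applied couple M₀=-10 kN·m at a=15/2 m (b=L-a=5/2):
  y_3 = (R_Ax³/6 - M_Ax²/2)/EI  [x≤a] with R_A=-9/8, M_A=-25/8 = ((-9/8)·2³/6 - (-25/8)·2²/2)/100000 = 19/400000 m
Load 4 — point force P=7 kN at a=5/2 m (b=L-a=15/2):
  y_4 = -Pb²x²(3aL-(3a+b)x)/(6L³EI)  [x≤a] = -7·(15/2)²·2²·(3·(5/2)·10-(3·(5/2)+(15/2))·2)/(6·10³·100000) = -189/1600000 m
Superposition: y = Σ y_i = 251621/120000000 m ≈ 0.002097 m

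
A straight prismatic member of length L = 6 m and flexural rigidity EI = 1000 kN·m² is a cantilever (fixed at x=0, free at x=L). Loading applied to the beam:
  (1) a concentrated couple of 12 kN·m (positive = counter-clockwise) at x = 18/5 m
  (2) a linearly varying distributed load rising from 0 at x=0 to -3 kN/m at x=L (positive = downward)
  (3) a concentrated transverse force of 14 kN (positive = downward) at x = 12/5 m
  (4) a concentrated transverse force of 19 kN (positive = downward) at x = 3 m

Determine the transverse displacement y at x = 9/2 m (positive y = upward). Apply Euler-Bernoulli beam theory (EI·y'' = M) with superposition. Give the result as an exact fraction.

Load 1 — applied couple M₀=12 kN·m at a=18/5 m (b=L-a=12/5):
  y_1 = M₀a(2x-a)/(2EI)  [x>a] = 12·(18/5)·(2·(9/2)-(18/5))/(2·1000) = 729/6250 m
Load 2 — triangular load w₀=-3 kN/m (0→w₀ over full span):
  y_2 = (w₀Lx³/12-w₀L²x²/6-w₀x⁵/(120L))/EI = ((-3)·6·(9/2)³/12-(-3)·6²·(9/2)²/6-(-3)·(9/2)⁵/(120·6))/1000 = 602883/2560000 m
Load 3 — point force P=14 kN at a=12/5 m (b=L-a=18/5):
  y_3 = -Pa²(3x-a)/(6EI)  [x>a] = -14·(12/5)²·(3·(9/2)-(12/5))/(6·1000) = -2331/15625 m
Load 4 — point force P=19 kN at a=3 m (b=L-a=3):
  y_4 = -Pa²(3x-a)/(6EI)  [x>a] = -19·3²·(3·(9/2)-3)/(6·1000) = -1197/4000 m
Superposition: y = Σ y_i = -6162741/64000000 m ≈ -0.096293 m

y(9/2) = -6162741/64000000 m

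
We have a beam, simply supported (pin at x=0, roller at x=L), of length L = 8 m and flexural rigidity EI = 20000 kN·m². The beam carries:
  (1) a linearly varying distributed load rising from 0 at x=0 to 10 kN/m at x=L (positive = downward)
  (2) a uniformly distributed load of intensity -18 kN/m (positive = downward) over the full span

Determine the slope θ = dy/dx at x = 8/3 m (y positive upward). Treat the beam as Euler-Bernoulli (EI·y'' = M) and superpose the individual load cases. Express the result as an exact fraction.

Load 1 — triangular load w₀=10 kN/m (0→w₀ over full span):
  θ_1 = -w₀(7L⁴-30L²x²+15x⁴)/(360LEI) = -10·(7·8⁴-30·8²·(8/3)²+15·(8/3)⁴)/(360·8·20000) = -416/151875 rad
Load 2 — uniform load w=-18 kN/m over full span:
  θ_2 = -w(L³-6Lx²+4x³)/(24EI) = -(-18)·(8³-6·8·(8/3)²+4·(8/3)³)/(24·20000) = 52/5625 rad
Superposition: θ = Σ θ_i = 988/151875 rad ≈ 0.006505 rad

θ(8/3) = 988/151875 rad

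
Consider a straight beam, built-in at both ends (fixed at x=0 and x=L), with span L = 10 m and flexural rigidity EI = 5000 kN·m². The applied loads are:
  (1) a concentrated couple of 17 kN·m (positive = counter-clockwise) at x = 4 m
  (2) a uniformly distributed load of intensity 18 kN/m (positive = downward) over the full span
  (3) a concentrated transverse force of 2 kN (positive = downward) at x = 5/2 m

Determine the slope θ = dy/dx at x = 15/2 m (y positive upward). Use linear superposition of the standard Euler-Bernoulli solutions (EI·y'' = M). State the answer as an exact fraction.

Load 1 — applied couple M₀=17 kN·m at a=4 m (b=L-a=6):
  θ_1 = (R_Ax²/2 - M_Ax - M₀(x-a))/EI  [x>a] with R_A=306/125, M_A=51/25 = ((306/125)·(15/2)²/2 - (51/25)·(15/2) - 17·((15/2)-4))/5000 = -119/100000 rad
Load 2 — uniform load w=18 kN/m over full span:
  θ_2 = -wx(L-x)(L-2x)/(12EI) = -18·(15/2)·(10-(15/2))·(10-2·(15/2))/(12·5000) = 9/320 rad
Load 3 — point force P=2 kN at a=5/2 m (b=L-a=15/2):
  θ_3 = Pa²(L-x)(2bL-(3b+a)(L-x))/(2L³EI)  [x>a] = 2·(5/2)²·(10-(15/2))·(2·(15/2)·10-(3·(15/2)+(5/2))·(10-(15/2)))/(2·10³·5000) = 7/25600 rad
Superposition: θ = Σ θ_i = 87067/3200000 rad ≈ 0.027208 rad

θ(15/2) = 87067/3200000 rad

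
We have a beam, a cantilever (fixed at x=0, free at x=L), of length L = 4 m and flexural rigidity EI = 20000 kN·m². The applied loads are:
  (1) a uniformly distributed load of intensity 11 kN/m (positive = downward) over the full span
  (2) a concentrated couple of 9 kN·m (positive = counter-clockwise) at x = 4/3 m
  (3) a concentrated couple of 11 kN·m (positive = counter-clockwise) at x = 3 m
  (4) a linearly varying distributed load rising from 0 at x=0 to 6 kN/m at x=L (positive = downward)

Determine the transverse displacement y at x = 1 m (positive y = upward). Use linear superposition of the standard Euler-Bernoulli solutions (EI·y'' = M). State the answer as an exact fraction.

y(1) = -3291/1600000 m

Load 1 — uniform load w=11 kN/m over full span:
  y_1 = -wx²(x²-4Lx+6L²)/(24EI) = -11·1²·(1²-4·4·1+6·4²)/(24·20000) = -297/160000 m
Load 2 — applied couple M₀=9 kN·m at a=4/3 m (b=L-a=8/3):
  y_2 = M₀x²/(2EI)  [x≤a] = 9·1²/(2·20000) = 9/40000 m
Load 3 — applied couple M₀=11 kN·m at a=3 m (b=L-a=1):
  y_3 = M₀x²/(2EI)  [x≤a] = 11·1²/(2·20000) = 11/40000 m
Load 4 — triangular load w₀=6 kN/m (0→w₀ over full span):
  y_4 = (w₀Lx³/12-w₀L²x²/6-w₀x⁵/(120L))/EI = (6·4·1³/12-6·4²·1²/6-6·1⁵/(120·4))/20000 = -1121/1600000 m
Superposition: y = Σ y_i = -3291/1600000 m ≈ -0.002057 m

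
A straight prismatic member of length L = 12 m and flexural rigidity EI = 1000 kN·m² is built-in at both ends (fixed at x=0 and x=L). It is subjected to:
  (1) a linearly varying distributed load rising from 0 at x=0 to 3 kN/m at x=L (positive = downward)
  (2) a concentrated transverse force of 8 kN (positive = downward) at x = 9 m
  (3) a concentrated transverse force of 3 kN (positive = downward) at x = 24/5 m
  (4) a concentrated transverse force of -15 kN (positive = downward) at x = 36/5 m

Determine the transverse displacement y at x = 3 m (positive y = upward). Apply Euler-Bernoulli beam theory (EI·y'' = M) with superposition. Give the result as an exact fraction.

Load 1 — triangular load w₀=3 kN/m (0→w₀ over full span):
  y_1 = -w₀x²(L-x)²(x+2L)/(120LEI) = -3·3²·(12-3)²·(3+2·12)/(120·12·1000) = -6561/160000 m
Load 2 — point force P=8 kN at a=9 m (b=L-a=3):
  y_2 = -Pb²x²(3aL-(3a+b)x)/(6L³EI)  [x≤a] = -8·3²·3²·(3·9·12-(3·9+3)·3)/(6·12³·1000) = -117/8000 m
Load 3 — point force P=3 kN at a=24/5 m (b=L-a=36/5):
  y_3 = -Pb²x²(3aL-(3a+b)x)/(6L³EI)  [x≤a] = -3·(36/5)²·3²·(3·(24/5)·12-(3·(24/5)+(36/5))·3)/(6·12³·1000) = -729/50000 m
Load 4 — point force P=-15 kN at a=36/5 m (b=L-a=24/5):
  y_4 = -Pb²x²(3aL-(3a+b)x)/(6L³EI)  [x≤a] = -(-15)·(24/5)²·3²·(3·(36/5)·12-(3·(36/5)+(24/5))·3)/(6·12³·1000) = 27/500 m
Superposition: y = Σ y_i = -12969/800000 m ≈ -0.016211 m

y(3) = -12969/800000 m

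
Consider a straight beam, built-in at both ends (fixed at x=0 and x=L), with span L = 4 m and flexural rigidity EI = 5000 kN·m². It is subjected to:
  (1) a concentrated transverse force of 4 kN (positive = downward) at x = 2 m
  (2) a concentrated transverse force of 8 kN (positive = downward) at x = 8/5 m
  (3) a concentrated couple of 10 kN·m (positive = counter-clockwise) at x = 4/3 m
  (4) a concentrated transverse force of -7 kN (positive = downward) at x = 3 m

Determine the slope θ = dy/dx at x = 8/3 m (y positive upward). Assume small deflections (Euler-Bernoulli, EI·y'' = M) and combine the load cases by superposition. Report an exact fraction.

θ(8/3) = 4127/33750000 rad

Load 1 — point force P=4 kN at a=2 m (b=L-a=2):
  θ_1 = Pa²(L-x)(2bL-(3b+a)(L-x))/(2L³EI)  [x>a] = 4·2²·(4-(8/3))·(2·2·4-(3·2+2)·(4-(8/3)))/(2·4³·5000) = 1/5625 rad
Load 2 — point force P=8 kN at a=8/5 m (b=L-a=12/5):
  θ_2 = Pa²(L-x)(2bL-(3b+a)(L-x))/(2L³EI)  [x>a] = 8·(8/5)²·(4-(8/3))·(2·(12/5)·4-(3·(12/5)+(8/5))·(4-(8/3)))/(2·4³·5000) = 224/703125 rad
Load 3 — applied couple M₀=10 kN·m at a=4/3 m (b=L-a=8/3):
  θ_3 = (R_Ax²/2 - M_Ax - M₀(x-a))/EI  [x>a] with R_A=10/3, M_A=0 = ((10/3)·(8/3)²/2 - 0·(8/3) - 10·((8/3)-(4/3)))/5000 = -1/3375 rad
Load 4 — point force P=-7 kN at a=3 m (b=L-a=1):
  θ_4 = -Pb²x(2aL-(3a+b)x)/(2L³EI)  [x≤a] = -(-7)·1²·(8/3)·(2·3·4-(3·3+1)·(8/3))/(2·4³·5000) = -7/90000 rad
Superposition: θ = Σ θ_i = 4127/33750000 rad ≈ 0.000122 rad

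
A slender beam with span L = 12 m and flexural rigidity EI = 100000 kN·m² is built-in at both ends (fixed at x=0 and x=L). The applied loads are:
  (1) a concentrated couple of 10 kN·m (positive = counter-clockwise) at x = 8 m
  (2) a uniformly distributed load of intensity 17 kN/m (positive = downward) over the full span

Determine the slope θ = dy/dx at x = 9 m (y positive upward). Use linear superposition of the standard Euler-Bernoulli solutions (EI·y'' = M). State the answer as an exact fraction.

Load 1 — applied couple M₀=10 kN·m at a=8 m (b=L-a=4):
  θ_1 = (R_Ax²/2 - M_Ax - M₀(x-a))/EI  [x>a] with R_A=10/9, M_A=10/3 = ((10/9)·9²/2 - (10/3)·9 - 10·(9-8))/100000 = 1/20000 rad
Load 2 — uniform load w=17 kN/m over full span:
  θ_2 = -wx(L-x)(L-2x)/(12EI) = -17·9·(12-9)·(12-2·9)/(12·100000) = 459/200000 rad
Superposition: θ = Σ θ_i = 469/200000 rad ≈ 0.002345 rad

θ(9) = 469/200000 rad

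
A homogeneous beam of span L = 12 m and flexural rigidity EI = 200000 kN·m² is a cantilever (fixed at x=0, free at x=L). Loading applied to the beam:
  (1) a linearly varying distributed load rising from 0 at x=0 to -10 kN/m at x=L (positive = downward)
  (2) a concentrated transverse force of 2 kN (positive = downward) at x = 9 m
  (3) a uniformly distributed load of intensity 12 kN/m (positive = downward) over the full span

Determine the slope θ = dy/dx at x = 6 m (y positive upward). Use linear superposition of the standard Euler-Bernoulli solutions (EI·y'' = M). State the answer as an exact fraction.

θ(6) = -1251/200000 rad

Load 1 — triangular load w₀=-10 kN/m (0→w₀ over full span):
  θ_1 = (w₀Lx²/4-w₀L²x/3-w₀x⁴/(24L))/EI = ((-10)·12·6²/4-(-10)·12²·6/3-(-10)·6⁴/(24·12))/200000 = 369/40000 rad
Load 2 — point force P=2 kN at a=9 m (b=L-a=3):
  θ_2 = -Px(2a-x)/(2EI)  [x≤a] = -2·6·(2·9-6)/(2·200000) = -9/25000 rad
Load 3 — uniform load w=12 kN/m over full span:
  θ_3 = -wx(x²-3Lx+3L²)/(6EI) = -12·6·(6²-3·12·6+3·12²)/(6·200000) = -189/12500 rad
Superposition: θ = Σ θ_i = -1251/200000 rad ≈ -0.006255 rad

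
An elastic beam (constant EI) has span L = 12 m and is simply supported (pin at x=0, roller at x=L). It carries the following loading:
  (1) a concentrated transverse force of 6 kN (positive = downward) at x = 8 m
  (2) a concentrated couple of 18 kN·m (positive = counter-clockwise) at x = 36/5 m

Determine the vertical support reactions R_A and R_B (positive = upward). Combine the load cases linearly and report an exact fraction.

Load 1 — point force P=6 kN at a=8 m (b=L-a=4):
  R_A = Pb/L = 6·4/12 = 2 kN
  R_B = Pa/L = 6·8/12 = 4 kN
Load 2 — applied couple M₀=18 kN·m at a=36/5 m (b=L-a=24/5):
  R_A = M₀/L = 18/12 = 3/2 kN
  R_B = -M₀/L = -18/12 = -3/2 kN
Superposition: R_A = 7/2 kN, R_B = 5/2 kN

R_A = 7/2 kN, R_B = 5/2 kN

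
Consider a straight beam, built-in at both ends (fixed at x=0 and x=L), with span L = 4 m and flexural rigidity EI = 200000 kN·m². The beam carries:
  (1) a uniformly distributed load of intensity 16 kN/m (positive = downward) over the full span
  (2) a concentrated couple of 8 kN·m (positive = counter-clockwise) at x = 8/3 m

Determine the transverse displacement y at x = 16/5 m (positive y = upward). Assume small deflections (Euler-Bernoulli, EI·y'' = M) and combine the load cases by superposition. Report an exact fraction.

Load 1 — uniform load w=16 kN/m over full span:
  y_1 = -wx²(L-x)²/(24EI) = -16·(16/5)²·(4-(16/5))²/(24·200000) = -128/5859375 m
Load 2 — applied couple M₀=8 kN·m at a=8/3 m (b=L-a=4/3):
  y_2 = (R_Ax³/6 - M_Ax²/2 - M₀(x-a)²/2)/EI  [x>a] with R_A=8/3, M_A=8/3 = ((8/3)·(16/5)³/6 - (8/3)·(16/5)²/2 - 8·((16/5)-(8/3))²/2)/200000 = -4/3515625 m
Superposition: y = Σ y_i = -404/17578125 m ≈ -0.000023 m

y(16/5) = -404/17578125 m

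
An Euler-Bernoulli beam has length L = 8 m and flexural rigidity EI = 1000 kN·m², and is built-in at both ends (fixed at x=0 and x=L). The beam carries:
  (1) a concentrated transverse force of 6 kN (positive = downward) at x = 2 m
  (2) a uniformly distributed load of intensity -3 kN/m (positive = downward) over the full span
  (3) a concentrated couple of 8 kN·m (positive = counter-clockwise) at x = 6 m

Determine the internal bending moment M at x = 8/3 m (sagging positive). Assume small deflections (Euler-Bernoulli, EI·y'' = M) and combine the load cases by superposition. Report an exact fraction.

M(8/3) = -25/12 kN·m

Load 1 — point force P=6 kN at a=2 m (b=L-a=6):
  M_1 = Pa²(a+3b)(L-x)/L³ - Pa²b/L²  [x>a] = 6·2²·(2+3·6)·(8-(8/3))/8³ - 6·2²·6/8² = 11/4 kN·m
Load 2 — uniform load w=-3 kN/m over full span:
  M_2 = wLx/2 - wL²/12 - wx²/2 = (-3)·8·(8/3)/2 - (-3)·8²/12 - (-3)·(8/3)²/2 = -16/3 kN·m
Load 3 — applied couple M₀=8 kN·m at a=6 m (b=L-a=2):
  M_3 = R_Ax - M_A  [x≤a] with R_A=9/8, M_A=5/2 = (9/8)·(8/3) - (5/2) = 1/2 kN·m
Superposition: M = Σ M_i = -25/12 kN·m ≈ -2.083333 kN·m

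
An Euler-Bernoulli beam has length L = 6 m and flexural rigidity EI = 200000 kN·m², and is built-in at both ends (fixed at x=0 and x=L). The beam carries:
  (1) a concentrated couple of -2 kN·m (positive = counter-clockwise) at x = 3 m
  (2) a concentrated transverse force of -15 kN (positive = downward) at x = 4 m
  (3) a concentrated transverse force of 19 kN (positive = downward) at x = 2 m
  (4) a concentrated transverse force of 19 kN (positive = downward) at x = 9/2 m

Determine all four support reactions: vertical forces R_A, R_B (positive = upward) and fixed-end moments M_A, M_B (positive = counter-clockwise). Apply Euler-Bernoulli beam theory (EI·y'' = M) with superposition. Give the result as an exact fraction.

R_A = 10933/864 kN, M_A = 4339/288 kN·m, R_B = 8939/864 kN, M_B = -3353/288 kN·m

Load 1 — applied couple M₀=-2 kN·m at a=3 m (b=L-a=3):
  R_A = 6M₀ab/L³ = 6·(-2)·3·3/6³ = -1/2 kN
  M_A = M₀b(2a-b)/L² = (-2)·3·(2·3-3)/6² = -1/2 kN·m
  R_B = -6M₀ab/L³ = -6·(-2)·3·3/6³ = 1/2 kN
  M_B = M₀a(2b-a)/L² = (-2)·3·(2·3-3)/6² = -1/2 kN·m
Load 2 — point force P=-15 kN at a=4 m (b=L-a=2):
  R_A = Pb²(3a+b)/L³ = (-15)·2²·(3·4+2)/6³ = -35/9 kN
  M_A = Pab²/L² = (-15)·4·2²/6² = -20/3 kN·m
  R_B = Pa²(a+3b)/L³ = (-15)·4²·(4+3·2)/6³ = -100/9 kN
  M_B = -Pa²b/L² = -(-15)·4²·2/6² = 40/3 kN·m
Load 3 — point force P=19 kN at a=2 m (b=L-a=4):
  R_A = Pb²(3a+b)/L³ = 19·4²·(3·2+4)/6³ = 380/27 kN
  M_A = Pab²/L² = 19·2·4²/6² = 152/9 kN·m
  R_B = Pa²(a+3b)/L³ = 19·2²·(2+3·4)/6³ = 133/27 kN
  M_B = -Pa²b/L² = -19·2²·4/6² = -76/9 kN·m
Load 4 — point force P=19 kN at a=9/2 m (b=L-a=3/2):
  R_A = Pb²(3a+b)/L³ = 19·(3/2)²·(3·(9/2)+(3/2))/6³ = 95/32 kN
  M_A = Pab²/L² = 19·(9/2)·(3/2)²/6² = 171/32 kN·m
  R_B = Pa²(a+3b)/L³ = 19·(9/2)²·((9/2)+3·(3/2))/6³ = 513/32 kN
  M_B = -Pa²b/L² = -19·(9/2)²·(3/2)/6² = -513/32 kN·m
Superposition: R_A = 10933/864 kN, M_A = 4339/288 kN·m, R_B = 8939/864 kN, M_B = -3353/288 kN·m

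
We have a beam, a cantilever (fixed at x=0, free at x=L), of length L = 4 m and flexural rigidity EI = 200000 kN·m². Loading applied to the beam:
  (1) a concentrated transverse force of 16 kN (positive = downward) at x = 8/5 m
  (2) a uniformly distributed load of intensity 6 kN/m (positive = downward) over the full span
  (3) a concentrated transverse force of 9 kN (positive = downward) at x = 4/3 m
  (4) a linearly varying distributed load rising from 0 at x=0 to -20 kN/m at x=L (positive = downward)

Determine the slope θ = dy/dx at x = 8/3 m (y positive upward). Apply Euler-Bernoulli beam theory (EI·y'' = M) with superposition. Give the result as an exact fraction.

Load 1 — point force P=16 kN at a=8/5 m (b=L-a=12/5):
  θ_1 = -Pa²/(2EI)  [x>a] = -16·(8/5)²/(2·200000) = -8/78125 rad
Load 2 — uniform load w=6 kN/m over full span:
  θ_2 = -wx(x²-3Lx+3L²)/(6EI) = -6·(8/3)·((8/3)²-3·4·(8/3)+3·4²)/(6·200000) = -26/84375 rad
Load 3 — point force P=9 kN at a=4/3 m (b=L-a=8/3):
  θ_3 = -Pa²/(2EI)  [x>a] = -9·(4/3)²/(2·200000) = -1/25000 rad
Load 4 — triangular load w₀=-20 kN/m (0→w₀ over full span):
  θ_4 = (w₀Lx²/4-w₀L²x/3-w₀x⁴/(24L))/EI = ((-20)·4·(8/3)²/4-(-20)·4²·(8/3)/3-(-20)·(8/3)⁴/(24·4))/200000 = 116/151875 rad
Superposition: θ = Σ θ_i = 47573/151875000 rad ≈ 0.000313 rad

θ(8/3) = 47573/151875000 rad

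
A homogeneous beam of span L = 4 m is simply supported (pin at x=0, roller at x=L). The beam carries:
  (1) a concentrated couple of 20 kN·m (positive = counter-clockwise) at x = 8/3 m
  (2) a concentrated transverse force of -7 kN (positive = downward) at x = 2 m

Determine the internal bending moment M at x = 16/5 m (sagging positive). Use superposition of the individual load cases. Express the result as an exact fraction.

M(16/5) = -34/5 kN·m

Load 1 — applied couple M₀=20 kN·m at a=8/3 m (b=L-a=4/3):
  M_1 = M₀x/L - M₀  [x>a] = 20·(16/5)/4 - 20 = -4 kN·m
Load 2 — point force P=-7 kN at a=2 m (b=L-a=2):
  M_2 = Pa(L-x)/L  [x>a] = (-7)·2·(4-(16/5))/4 = -14/5 kN·m
Superposition: M = Σ M_i = -34/5 kN·m ≈ -6.800000 kN·m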